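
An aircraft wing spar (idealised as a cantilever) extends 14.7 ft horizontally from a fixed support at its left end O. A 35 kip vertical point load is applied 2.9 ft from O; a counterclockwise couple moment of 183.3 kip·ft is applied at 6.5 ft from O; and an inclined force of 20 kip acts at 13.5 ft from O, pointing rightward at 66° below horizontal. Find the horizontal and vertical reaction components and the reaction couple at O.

O_x = -8.135 kip, O_y = 53.27 kip, M_O = 164.9 kip·ft

ΣF_x = 0: O_x + 20·cos66° = 0 → O_x = -8.135 kip.
ΣF_y = 0: O_y − 35 − 20·sin66° = 0 → O_y = 53.27 kip.
ΣM about O: M_O − 35·2.9 + 183.3 − 20·sin66°·13.5 = 0 → M_O = 164.9 kip·ft.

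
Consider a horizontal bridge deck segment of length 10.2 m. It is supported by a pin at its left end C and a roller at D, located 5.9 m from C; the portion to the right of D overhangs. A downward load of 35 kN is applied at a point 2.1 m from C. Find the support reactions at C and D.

C_x = 0, C_y = 22.54 kN, D_y = 12.46 kN

ΣM about C: D_y·5.9 − 35·2.1 = 0 → D_y = 73.5/5.9 = 12.4576 ≈ 12.46 kN.
ΣF_y = 0: C_y + 12.4576 − 35 = 0 → C_y = 22.54 kN.
ΣF_x = 0: no horizontal applied forces, so C_x = 0.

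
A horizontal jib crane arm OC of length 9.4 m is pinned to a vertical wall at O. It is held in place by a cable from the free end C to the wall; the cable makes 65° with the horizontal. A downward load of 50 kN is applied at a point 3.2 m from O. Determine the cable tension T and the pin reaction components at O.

ΣM about O: T·sin65°·9.4 − 50·3.2 = 0 → T = 160/(9.4·0.906308) = 18.7809 ≈ 18.78 kN.
ΣF_x = 0: O_x − T·cos65° = 0 → O_x = 18.7809 × 0.422618 = 7.937 kN.
ΣF_y = 0: O_y + T·sin65° − 50 = 0 → O_y = 50 − 18.7809 × 0.906308 = 32.98 kN.

T = 18.78 kN, O_x = 7.937 kN, O_y = 32.98 kN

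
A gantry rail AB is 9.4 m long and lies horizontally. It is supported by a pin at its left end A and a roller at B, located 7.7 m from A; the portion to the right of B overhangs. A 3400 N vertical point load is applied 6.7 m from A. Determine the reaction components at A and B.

A_x = 0, A_y = 441.6 N, B_y = 2958 N

ΣM about A: B_y·7.7 − 3400·6.7 = 0 → B_y = 22780/7.7 = 2958.44 ≈ 2958 N.
ΣF_y = 0: A_y + 2958.44 − 3400 = 0 → A_y = 441.6 N.
ΣF_x = 0: no horizontal applied forces, so A_x = 0.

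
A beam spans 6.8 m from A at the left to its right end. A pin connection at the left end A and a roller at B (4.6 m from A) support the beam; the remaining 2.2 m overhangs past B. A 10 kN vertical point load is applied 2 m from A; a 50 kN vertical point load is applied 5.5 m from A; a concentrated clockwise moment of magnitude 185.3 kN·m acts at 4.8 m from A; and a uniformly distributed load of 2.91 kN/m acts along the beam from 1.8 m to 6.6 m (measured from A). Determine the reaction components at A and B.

Resultant of the distributed load: 2.91 × 4.8 = 13.968 kN at 4.2 m from A.
Moments about A: B_y·4.6 − 10·2 − 50·5.5 − 185.3 − (2.91·4.8)·4.2 = 0 → B_y = 538.9656/4.6 = 117.166 ≈ 117.2 kN.
ΣF_y = 0: A_y + 117.166 − 10 − 50 − 2.91·4.8 = 0 → A_y = -43.20 kN.
ΣF_x = 0: no horizontal applied forces, so A_x = 0.

A_x = 0, A_y = -43.20 kN, B_y = 117.2 kN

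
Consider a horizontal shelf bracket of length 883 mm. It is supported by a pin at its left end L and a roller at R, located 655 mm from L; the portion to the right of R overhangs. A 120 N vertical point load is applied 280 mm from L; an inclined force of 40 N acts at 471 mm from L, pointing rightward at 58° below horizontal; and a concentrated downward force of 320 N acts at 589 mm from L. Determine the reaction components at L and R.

Taking moments about L: R_y·655 − 120·280 − 40·sin58°·471 − 320·589 = 0 → R_y = 238057/655 = 363.446 ≈ 363.4 N.
ΣF_y = 0: L_y + 363.446 − 120 − 40·sin58° − 320 = 0 → L_y = 110.5 N.
ΣF_x = 0: L_x + 40·cos58° = 0 → L_x = -21.20 N.

L_x = -21.20 N, L_y = 110.5 N, R_y = 363.4 N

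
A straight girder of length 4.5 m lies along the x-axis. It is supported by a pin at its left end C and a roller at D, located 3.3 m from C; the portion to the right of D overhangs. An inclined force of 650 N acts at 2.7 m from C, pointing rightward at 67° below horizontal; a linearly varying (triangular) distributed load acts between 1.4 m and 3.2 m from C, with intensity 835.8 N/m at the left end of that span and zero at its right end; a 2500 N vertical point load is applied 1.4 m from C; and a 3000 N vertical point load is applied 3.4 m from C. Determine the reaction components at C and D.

C_x = -254.0 N, C_y = 1754 N, D_y = 5097 N

Resultant of the triangular load: ½ × 835.8 × 1.8 = 752.22 N, acting at 2 m from C (one-third of the span from the peak).
ΣM about C: D_y·3.3 − 650·sin67°·2.7 − (½·835.8·1.8)·2 − 2500·1.4 − 3000·3.4 = 0 → D_y = 16819.9/3.3 = 5096.94 ≈ 5097 N.
ΣF_y = 0: C_y + 5096.94 − 650·sin67° − ½·835.8·1.8 − 2500 − 3000 = 0 → C_y = 1754 N.
ΣF_x = 0: C_x + 650·cos67° = 0 → C_x = -254.0 N.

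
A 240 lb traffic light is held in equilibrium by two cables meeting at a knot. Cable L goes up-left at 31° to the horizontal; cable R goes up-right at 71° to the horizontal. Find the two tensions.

T_L = 79.88 lb, T_R = 210.3 lb

ΣF_x = 0: −T_L·cos31° + T_R·cos71° = 0 → T_R = 2.63284·T_L.
ΣF_y = 0: T_L·sin31° + T_R·sin71° = 240.
Substitute: T_L·(0.515038 + 2.63284·0.945519) = 240 → T_L = 79.8818 ≈ 79.88 lb.
Then T_R = 2.63284 × 79.8818 = 210.3 lb.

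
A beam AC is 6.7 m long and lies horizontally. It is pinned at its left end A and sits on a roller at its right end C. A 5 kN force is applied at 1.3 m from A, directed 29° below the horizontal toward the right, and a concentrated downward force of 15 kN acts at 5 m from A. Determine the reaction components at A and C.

Moments about A: C_y·6.7 − 5·sin29°·1.3 − 15·5 = 0 → C_y = 78.1513/6.7 = 11.6644 ≈ 11.66 kN.
ΣF_y = 0: A_y + 11.6644 − 5·sin29° − 15 = 0 → A_y = 5.760 kN.
ΣF_x = 0: A_x + 5·cos29° = 0 → A_x = -4.373 kN.

A_x = -4.373 kN, A_y = 5.760 kN, C_y = 11.66 kN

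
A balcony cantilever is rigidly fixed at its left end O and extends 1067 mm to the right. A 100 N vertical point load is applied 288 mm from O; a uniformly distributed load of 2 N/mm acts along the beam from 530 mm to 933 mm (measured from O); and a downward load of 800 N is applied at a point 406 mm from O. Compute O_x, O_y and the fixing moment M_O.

Resultant of the distributed load: 2 × 403 = 806 N at 731.5 mm from O.
ΣF_x = 0: O_x = 0.
ΣF_y = 0: O_y − 100 − 2·403 − 800 = 0 → O_y = 1706 N.
ΣM about O: M_O − 100·288 − (2·403)·731.5 − 800·406 = 0 → M_O = 943200 N·mm.

O_x = 0, O_y = 1706 N, M_O = 943200 N·mm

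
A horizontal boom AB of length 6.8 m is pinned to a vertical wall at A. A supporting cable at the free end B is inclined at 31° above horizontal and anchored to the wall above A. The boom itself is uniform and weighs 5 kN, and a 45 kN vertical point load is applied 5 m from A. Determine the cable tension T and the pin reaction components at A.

T = 69.10 kN, A_x = 59.23 kN, A_y = 14.41 kN

ΣM about A: T·sin31°·6.8 − 5·3.4 − 45·5 = 0 → T = 242/(6.8·0.515038) = 69.0983 ≈ 69.10 kN.
ΣF_x = 0: A_x − T·cos31° = 0 → A_x = 69.0983 × 0.857167 = 59.23 kN.
ΣF_y = 0: A_y + T·sin31° − 5 − 45 = 0 → A_y = 50 − 69.0983 × 0.515038 = 14.41 kN.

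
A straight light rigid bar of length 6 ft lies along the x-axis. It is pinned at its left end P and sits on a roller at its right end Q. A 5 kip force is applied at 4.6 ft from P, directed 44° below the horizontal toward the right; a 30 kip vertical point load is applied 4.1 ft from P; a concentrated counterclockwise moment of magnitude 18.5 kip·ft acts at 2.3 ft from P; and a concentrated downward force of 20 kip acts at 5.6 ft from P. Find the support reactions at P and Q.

ΣM about P: Q_y·6 − 5·sin44°·4.6 − 30·4.1 + 18.5 − 20·5.6 = 0 → Q_y = 232.477/6 = 38.7462 ≈ 38.75 kip.
ΣF_y = 0: P_y + 38.7462 − 5·sin44° − 30 − 20 = 0 → P_y = 14.73 kip.
ΣF_x = 0: P_x + 5·cos44° = 0 → P_x = -3.597 kip.

P_x = -3.597 kip, P_y = 14.73 kip, Q_y = 38.75 kip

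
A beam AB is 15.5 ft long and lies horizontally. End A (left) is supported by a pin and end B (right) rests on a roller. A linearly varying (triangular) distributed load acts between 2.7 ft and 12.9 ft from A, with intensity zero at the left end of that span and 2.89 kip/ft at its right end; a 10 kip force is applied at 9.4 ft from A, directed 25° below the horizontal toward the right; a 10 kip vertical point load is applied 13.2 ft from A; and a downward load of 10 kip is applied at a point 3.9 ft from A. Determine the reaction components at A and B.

A_x = -9.063 kip, A_y = 16.34 kip, B_y = 22.63 kip

Resultant of the triangular load: ½ × 2.89 × 10.2 = 14.739 kip, acting at 9.5 ft from A (one-third of the span from the peak).
ΣM about A: B_y·15.5 − (½·2.89·10.2)·9.5 − 10·sin25°·9.4 − 10·13.2 − 10·3.9 = 0 → B_y = 350.747/15.5 = 22.6288 ≈ 22.63 kip.
ΣF_y = 0: A_y + 22.6288 − ½·2.89·10.2 − 10·sin25° − 10 − 10 = 0 → A_y = 16.34 kip.
ΣF_x = 0: A_x + 10·cos25° = 0 → A_x = -9.063 kip.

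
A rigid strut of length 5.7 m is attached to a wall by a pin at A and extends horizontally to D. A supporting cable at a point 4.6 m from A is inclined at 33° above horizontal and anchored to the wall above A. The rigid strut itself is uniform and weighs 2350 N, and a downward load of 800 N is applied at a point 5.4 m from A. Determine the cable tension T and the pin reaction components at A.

T = 4398 N, A_x = 3688 N, A_y = 754.9 N

ΣM about A: T·sin33°·4.6 − 2350·2.85 − 800·5.4 = 0 → T = 11017.5/(4.6·0.544639) = 4397.61 ≈ 4398 N.
ΣF_x = 0: A_x − T·cos33° = 0 → A_x = 4397.61 × 0.838671 = 3688 N.
ΣF_y = 0: A_y + T·sin33° − 2350 − 800 = 0 → A_y = 3150 − 4397.61 × 0.544639 = 754.9 N.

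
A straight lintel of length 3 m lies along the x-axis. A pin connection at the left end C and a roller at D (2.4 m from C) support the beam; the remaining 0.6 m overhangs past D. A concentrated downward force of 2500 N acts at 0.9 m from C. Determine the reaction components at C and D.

Taking moments about C: D_y·2.4 − 2500·0.9 = 0 → D_y = 2250/2.4 = 937.5 N.
ΣF_y = 0: C_y + 937.5 − 2500 = 0 → C_y = 1562 N.
ΣF_x = 0: no horizontal applied forces, so C_x = 0.

C_x = 0, C_y = 1562 N, D_y = 937.5 N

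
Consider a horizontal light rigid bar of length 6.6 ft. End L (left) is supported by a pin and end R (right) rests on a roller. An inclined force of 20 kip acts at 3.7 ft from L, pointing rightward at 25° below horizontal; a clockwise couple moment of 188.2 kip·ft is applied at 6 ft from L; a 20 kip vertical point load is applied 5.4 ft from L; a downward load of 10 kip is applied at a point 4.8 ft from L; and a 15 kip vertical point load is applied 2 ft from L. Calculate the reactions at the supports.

Taking moments about L: R_y·6.6 − 20·sin25°·3.7 − 188.2 − 20·5.4 − 10·4.8 − 15·2 = 0 → R_y = 405.474/6.6 = 61.4355 ≈ 61.44 kip.
ΣF_y = 0: L_y + 61.4355 − 20·sin25° − 20 − 10 − 15 = 0 → L_y = -7.983 kip.
ΣF_x = 0: L_x + 20·cos25° = 0 → L_x = -18.13 kip.

L_x = -18.13 kip, L_y = -7.983 kip, R_y = 61.44 kip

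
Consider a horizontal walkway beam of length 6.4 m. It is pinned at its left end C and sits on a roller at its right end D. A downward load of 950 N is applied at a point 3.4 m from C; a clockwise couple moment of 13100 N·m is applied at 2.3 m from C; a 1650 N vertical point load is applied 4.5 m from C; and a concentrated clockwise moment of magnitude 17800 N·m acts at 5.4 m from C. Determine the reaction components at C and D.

Taking moments about C: D_y·6.4 − 950·3.4 − 13100 − 1650·4.5 − 17800 = 0 → D_y = 41555/6.4 = 6492.97 ≈ 6493 N.
ΣF_y = 0: C_y + 6492.97 − 950 − 1650 = 0 → C_y = -3893 N.
ΣF_x = 0: no horizontal applied forces, so C_x = 0.

C_x = 0, C_y = -3893 N, D_y = 6493 N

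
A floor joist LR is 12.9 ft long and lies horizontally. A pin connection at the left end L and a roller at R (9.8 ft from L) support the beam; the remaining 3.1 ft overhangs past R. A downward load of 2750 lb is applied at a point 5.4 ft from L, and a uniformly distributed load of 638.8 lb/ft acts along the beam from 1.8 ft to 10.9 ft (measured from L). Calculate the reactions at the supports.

Resultant of the distributed load: 638.8 × 9.1 = 5813.08 lb at 6.35 ft from L.
Moments about L: R_y·9.8 − 2750·5.4 − (638.8·9.1)·6.35 = 0 → R_y = 51763.058/9.8 = 5281.94 ≈ 5282 lb.
ΣF_y = 0: L_y + 5281.94 − 2750 − 638.8·9.1 = 0 → L_y = 3281 lb.
ΣF_x = 0: no horizontal applied forces, so L_x = 0.

L_x = 0, L_y = 3281 lb, R_y = 5282 lb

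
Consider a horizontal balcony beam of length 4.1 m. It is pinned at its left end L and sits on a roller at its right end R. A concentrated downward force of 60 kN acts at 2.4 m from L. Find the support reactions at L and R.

ΣM about L: R_y·4.1 − 60·2.4 = 0 → R_y = 144/4.1 = 35.122 ≈ 35.12 kN.
ΣF_y = 0: L_y + 35.122 − 60 = 0 → L_y = 24.88 kN.
ΣF_x = 0: no horizontal applied forces, so L_x = 0.

L_x = 0, L_y = 24.88 kN, R_y = 35.12 kN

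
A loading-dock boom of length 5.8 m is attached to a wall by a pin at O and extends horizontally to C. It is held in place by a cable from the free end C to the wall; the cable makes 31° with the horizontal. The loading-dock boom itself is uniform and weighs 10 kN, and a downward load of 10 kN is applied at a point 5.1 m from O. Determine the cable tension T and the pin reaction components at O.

T = 26.78 kN, O_x = 22.96 kN, O_y = 6.207 kN

ΣM about O: T·sin31°·5.8 − 10·2.9 − 10·5.1 = 0 → T = 80/(5.8·0.515038) = 26.7807 ≈ 26.78 kN.
ΣF_x = 0: O_x − T·cos31° = 0 → O_x = 26.7807 × 0.857167 = 22.96 kN.
ΣF_y = 0: O_y + T·sin31° − 10 − 10 = 0 → O_y = 20 − 26.7807 × 0.515038 = 6.207 kN.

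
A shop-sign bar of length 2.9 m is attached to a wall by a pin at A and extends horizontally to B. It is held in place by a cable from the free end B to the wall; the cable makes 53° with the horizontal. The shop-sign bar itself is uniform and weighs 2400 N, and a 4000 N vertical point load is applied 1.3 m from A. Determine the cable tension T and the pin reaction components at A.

ΣM about A: T·sin53°·2.9 − 2400·1.45 − 4000·1.3 = 0 → T = 8680/(2.9·0.798636) = 3747.77 ≈ 3748 N.
ΣF_x = 0: A_x − T·cos53° = 0 → A_x = 3747.77 × 0.601815 = 2255 N.
ΣF_y = 0: A_y + T·sin53° − 2400 − 4000 = 0 → A_y = 6400 − 3747.77 × 0.798636 = 3407 N.

T = 3748 N, A_x = 2255 N, A_y = 3407 N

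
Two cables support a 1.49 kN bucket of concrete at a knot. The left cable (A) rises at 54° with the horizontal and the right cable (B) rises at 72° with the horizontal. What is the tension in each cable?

T_A = 0.5691 kN, T_B = 1.083 kN

ΣF_x = 0: −T_A·cos54° + T_B·cos72° = 0 → T_B = 1.90211·T_A.
ΣF_y = 0: T_A·sin54° + T_B·sin72° = 1.49.
Substitute: T_A·(0.809017 + 1.90211·0.951057) = 1.49 → T_A = 0.56913 ≈ 0.5691 kN.
Then T_B = 1.90211 × 0.56913 = 1.083 kN.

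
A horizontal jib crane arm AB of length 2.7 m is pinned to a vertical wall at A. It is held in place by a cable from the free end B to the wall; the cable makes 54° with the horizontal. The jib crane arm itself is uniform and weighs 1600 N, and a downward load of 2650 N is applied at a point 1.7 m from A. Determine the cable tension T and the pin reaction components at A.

ΣM about A: T·sin54°·2.7 − 1600·1.35 − 2650·1.7 = 0 → T = 6665/(2.7·0.809017) = 3051.26 ≈ 3051 N.
ΣF_x = 0: A_x − T·cos54° = 0 → A_x = 3051.26 × 0.587785 = 1793 N.
ΣF_y = 0: A_y + T·sin54° − 1600 − 2650 = 0 → A_y = 4250 − 3051.26 × 0.809017 = 1781 N.

T = 3051 N, A_x = 1793 N, A_y = 1781 N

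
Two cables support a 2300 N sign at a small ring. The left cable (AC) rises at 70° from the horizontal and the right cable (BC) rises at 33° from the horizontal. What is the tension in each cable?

T_AC = 1980 N, T_BC = 807.3 N

ΣF_x = 0: −T_AC·cos70° + T_BC·cos33° = 0 → T_BC = 0.407812·T_AC.
ΣF_y = 0: T_AC·sin70° + T_BC·sin33° = 2300.
Substitute: T_AC·(0.939693 + 0.407812·0.544639) = 2300 → T_AC = 1979.68 ≈ 1980 N.
Then T_BC = 0.407812 × 1979.68 = 807.3 N.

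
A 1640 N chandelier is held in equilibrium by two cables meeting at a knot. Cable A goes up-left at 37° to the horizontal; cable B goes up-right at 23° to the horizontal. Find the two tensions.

T_A = 1743 N, T_B = 1512 N

ΣF_x = 0: −T_A·cos37° + T_B·cos23° = 0 → T_B = 0.867606·T_A.
ΣF_y = 0: T_A·sin37° + T_B·sin23° = 1640.
Substitute: T_A·(0.601815 + 0.867606·0.390731) = 1640 → T_A = 1743.17 ≈ 1743 N.
Then T_B = 0.867606 × 1743.17 = 1512 N.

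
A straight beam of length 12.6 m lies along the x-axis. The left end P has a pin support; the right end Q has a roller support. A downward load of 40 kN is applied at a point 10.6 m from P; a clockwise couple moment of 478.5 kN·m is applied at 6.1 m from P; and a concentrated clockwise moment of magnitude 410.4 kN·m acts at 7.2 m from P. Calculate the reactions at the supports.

Taking moments about P: Q_y·12.6 − 40·10.6 − 478.5 − 410.4 = 0 → Q_y = 1312.9/12.6 = 104.198 ≈ 104.2 kN.
ΣF_y = 0: P_y + 104.198 − 40 = 0 → P_y = -64.20 kN.
ΣF_x = 0: no horizontal applied forces, so P_x = 0.

P_x = 0, P_y = -64.20 kN, Q_y = 104.2 kN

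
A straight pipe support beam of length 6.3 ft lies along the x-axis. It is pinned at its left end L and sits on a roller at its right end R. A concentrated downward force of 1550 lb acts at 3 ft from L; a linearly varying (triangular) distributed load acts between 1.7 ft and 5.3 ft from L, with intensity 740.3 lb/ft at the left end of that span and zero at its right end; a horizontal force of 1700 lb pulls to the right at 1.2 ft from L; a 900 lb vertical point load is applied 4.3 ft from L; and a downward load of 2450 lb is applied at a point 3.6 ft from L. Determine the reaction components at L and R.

L_x = -1700 lb, L_y = 2867 lb, R_y = 3366 lb

Resultant of the triangular load: ½ × 740.3 × 3.6 = 1332.54 lb, acting at 2.9 ft from L (one-third of the span from the peak).
Taking moments about L: R_y·6.3 − 1550·3 − (½·740.3·3.6)·2.9 − 900·4.3 − 2450·3.6 = 0 → R_y = 21204.366/6.3 = 3365.77 ≈ 3366 lb.
ΣF_y = 0: L_y + 3365.77 − 1550 − ½·740.3·3.6 − 900 − 2450 = 0 → L_y = 2867 lb.
ΣF_x = 0: L_x + 1700 = 0 → L_x = -1700 lb.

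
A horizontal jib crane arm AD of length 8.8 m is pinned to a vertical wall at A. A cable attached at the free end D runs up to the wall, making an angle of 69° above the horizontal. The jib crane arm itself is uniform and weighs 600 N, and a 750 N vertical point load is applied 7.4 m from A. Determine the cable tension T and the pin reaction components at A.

T = 996.9 N, A_x = 357.3 N, A_y = 419.3 N

ΣM about A: T·sin69°·8.8 − 600·4.4 − 750·7.4 = 0 → T = 8190/(8.8·0.93358) = 996.896 ≈ 996.9 N.
ΣF_x = 0: A_x − T·cos69° = 0 → A_x = 996.896 × 0.358368 = 357.3 N.
ΣF_y = 0: A_y + T·sin69° − 600 − 750 = 0 → A_y = 1350 − 996.896 × 0.93358 = 419.3 N.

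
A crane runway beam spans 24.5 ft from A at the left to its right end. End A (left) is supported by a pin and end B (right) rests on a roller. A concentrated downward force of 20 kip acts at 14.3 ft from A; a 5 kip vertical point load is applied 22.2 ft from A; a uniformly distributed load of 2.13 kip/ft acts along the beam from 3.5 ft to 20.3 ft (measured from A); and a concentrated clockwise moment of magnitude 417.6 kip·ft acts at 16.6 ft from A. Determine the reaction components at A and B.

Resultant of the distributed load: 2.13 × 16.8 = 35.784 kip at 11.9 ft from A.
ΣM about A: B_y·24.5 − 20·14.3 − 5·22.2 − (2.13·16.8)·11.9 − 417.6 = 0 → B_y = 1240.4296/24.5 = 50.6298 ≈ 50.63 kip.
ΣF_y = 0: A_y + 50.6298 − 20 − 5 − 2.13·16.8 = 0 → A_y = 10.15 kip.
ΣF_x = 0: no horizontal applied forces, so A_x = 0.

A_x = 0, A_y = 10.15 kip, B_y = 50.63 kip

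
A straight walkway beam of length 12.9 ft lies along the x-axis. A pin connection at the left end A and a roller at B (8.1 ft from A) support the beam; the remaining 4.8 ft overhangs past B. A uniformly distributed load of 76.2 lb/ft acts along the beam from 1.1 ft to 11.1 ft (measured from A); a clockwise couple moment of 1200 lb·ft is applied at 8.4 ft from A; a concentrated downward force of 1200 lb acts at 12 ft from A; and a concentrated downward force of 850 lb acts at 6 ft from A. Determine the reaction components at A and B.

Resultant of the distributed load: 76.2 × 10 = 762 lb at 6.1 ft from A.
Taking moments about A: B_y·8.1 − (76.2·10)·6.1 − 1200 − 1200·12 − 850·6 = 0 → B_y = 25348.2/8.1 = 3129.41 ≈ 3129 lb.
ΣF_y = 0: A_y + 3129.41 − 76.2·10 − 1200 − 850 = 0 → A_y = -317.4 lb.
ΣF_x = 0: no horizontal applied forces, so A_x = 0.

A_x = 0, A_y = -317.4 lb, B_y = 3129 lb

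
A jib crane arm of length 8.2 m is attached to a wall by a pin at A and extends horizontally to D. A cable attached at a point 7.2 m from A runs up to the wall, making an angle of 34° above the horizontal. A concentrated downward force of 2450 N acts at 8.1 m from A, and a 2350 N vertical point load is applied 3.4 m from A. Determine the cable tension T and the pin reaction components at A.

T = 6913 N, A_x = 5732 N, A_y = 934.0 N

ΣM about A: T·sin34°·7.2 − 2450·8.1 − 2350·3.4 = 0 → T = 27835/(7.2·0.559193) = 6913.48 ≈ 6913 N.
ΣF_x = 0: A_x − T·cos34° = 0 → A_x = 6913.48 × 0.829038 = 5732 N.
ΣF_y = 0: A_y + T·sin34° − 2450 − 2350 = 0 → A_y = 4800 − 6913.48 × 0.559193 = 934.0 N.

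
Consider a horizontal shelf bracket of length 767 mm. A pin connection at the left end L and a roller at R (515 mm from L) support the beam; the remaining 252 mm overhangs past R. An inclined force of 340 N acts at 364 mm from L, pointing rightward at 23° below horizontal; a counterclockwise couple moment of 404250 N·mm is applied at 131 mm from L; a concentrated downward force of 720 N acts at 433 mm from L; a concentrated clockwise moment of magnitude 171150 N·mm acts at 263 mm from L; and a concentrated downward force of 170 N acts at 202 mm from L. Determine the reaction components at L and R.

ΣM about L: R_y·515 − 340·sin23°·364 + 404250 − 720·433 − 171150 − 170·202 = 0 → R_y = 161357/515 = 313.315 ≈ 313.3 N.
ΣF_y = 0: L_y + 313.315 − 340·sin23° − 720 − 170 = 0 → L_y = 709.5 N.
ΣF_x = 0: L_x + 340·cos23° = 0 → L_x = -313.0 N.

L_x = -313.0 N, L_y = 709.5 N, R_y = 313.3 N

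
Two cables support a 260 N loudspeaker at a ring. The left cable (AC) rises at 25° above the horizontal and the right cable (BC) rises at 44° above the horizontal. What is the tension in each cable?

ΣF_x = 0: −T_AC·cos25° + T_BC·cos44° = 0 → T_BC = 1.25992·T_AC.
ΣF_y = 0: T_AC·sin25° + T_BC·sin44° = 260.
Substitute: T_AC·(0.422618 + 1.25992·0.694658) = 260 → T_AC = 200.334 ≈ 200.3 N.
Then T_BC = 1.25992 × 200.334 = 252.4 N.

T_AC = 200.3 N, T_BC = 252.4 N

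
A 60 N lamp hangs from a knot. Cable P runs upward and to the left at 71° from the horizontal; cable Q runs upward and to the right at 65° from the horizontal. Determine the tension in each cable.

T_P = 36.50 N, T_Q = 28.12 N

ΣF_x = 0: −T_P·cos71° + T_Q·cos65° = 0 → T_Q = 0.77036·T_P.
ΣF_y = 0: T_P·sin71° + T_Q·sin65° = 60.
Substitute: T_P·(0.945519 + 0.77036·0.906308) = 60 → T_P = 36.503 ≈ 36.50 N.
Then T_Q = 0.77036 × 36.503 = 28.12 N.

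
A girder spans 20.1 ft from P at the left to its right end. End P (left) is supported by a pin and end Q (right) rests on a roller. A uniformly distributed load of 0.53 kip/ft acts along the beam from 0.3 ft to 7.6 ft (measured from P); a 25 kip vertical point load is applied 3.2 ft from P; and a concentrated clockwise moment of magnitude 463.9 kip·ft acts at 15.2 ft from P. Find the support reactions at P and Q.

P_x = 0, P_y = 1.049 kip, Q_y = 27.82 kip

Resultant of the distributed load: 0.53 × 7.3 = 3.869 kip at 3.95 ft from P.
Taking moments about P: Q_y·20.1 − (0.53·7.3)·3.95 − 25·3.2 − 463.9 = 0 → Q_y = 559.18255/20.1 = 27.82 kip.
ΣF_y = 0: P_y + 27.82 − 0.53·7.3 − 25 = 0 → P_y = 1.049 kip.
ΣF_x = 0: no horizontal applied forces, so P_x = 0.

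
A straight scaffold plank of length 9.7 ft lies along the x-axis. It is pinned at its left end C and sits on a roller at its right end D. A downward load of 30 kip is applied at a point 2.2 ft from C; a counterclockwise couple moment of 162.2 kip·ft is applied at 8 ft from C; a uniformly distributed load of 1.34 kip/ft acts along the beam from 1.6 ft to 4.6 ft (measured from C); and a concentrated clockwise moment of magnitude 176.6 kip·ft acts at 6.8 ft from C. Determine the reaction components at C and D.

C_x = 0, C_y = 24.45 kip, D_y = 9.573 kip

Resultant of the distributed load: 1.34 × 3 = 4.02 kip at 3.1 ft from C.
Moments about C: D_y·9.7 − 30·2.2 + 162.2 − (1.34·3)·3.1 − 176.6 = 0 → D_y = 92.862/9.7 = 9.5734 ≈ 9.573 kip.
ΣF_y = 0: C_y + 9.5734 − 30 − 1.34·3 = 0 → C_y = 24.45 kip.
ΣF_x = 0: no horizontal applied forces, so C_x = 0.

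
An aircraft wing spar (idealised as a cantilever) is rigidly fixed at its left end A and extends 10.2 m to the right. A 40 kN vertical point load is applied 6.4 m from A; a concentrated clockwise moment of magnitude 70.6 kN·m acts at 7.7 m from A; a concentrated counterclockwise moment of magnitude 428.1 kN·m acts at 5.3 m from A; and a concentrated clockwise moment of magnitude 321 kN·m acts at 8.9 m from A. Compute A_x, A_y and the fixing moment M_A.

A_x = 0, A_y = 40.00 kN, M_A = 219.5 kN·m

ΣF_x = 0: A_x = 0.
ΣF_y = 0: A_y − 40 = 0 → A_y = 40.00 kN.
ΣM about A: M_A − 40·6.4 − 70.6 + 428.1 − 321 = 0 → M_A = 219.5 kN·m.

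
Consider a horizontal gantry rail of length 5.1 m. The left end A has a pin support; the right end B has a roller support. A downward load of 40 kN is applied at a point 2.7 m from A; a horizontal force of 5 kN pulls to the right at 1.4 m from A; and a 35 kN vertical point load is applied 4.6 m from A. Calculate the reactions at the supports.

A_x = -5.000 kN, A_y = 22.25 kN, B_y = 52.75 kN

ΣM about A: B_y·5.1 − 40·2.7 − 35·4.6 = 0 → B_y = 269/5.1 = 52.7451 ≈ 52.75 kN.
ΣF_y = 0: A_y + 52.7451 − 40 − 35 = 0 → A_y = 22.25 kN.
ΣF_x = 0: A_x + 5 = 0 → A_x = -5.000 kN.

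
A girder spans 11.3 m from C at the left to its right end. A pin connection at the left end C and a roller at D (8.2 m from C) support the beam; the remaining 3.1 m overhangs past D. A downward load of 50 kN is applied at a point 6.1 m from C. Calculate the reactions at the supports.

ΣM about C: D_y·8.2 − 50·6.1 = 0 → D_y = 305/8.2 = 37.1951 ≈ 37.20 kN.
ΣF_y = 0: C_y + 37.1951 − 50 = 0 → C_y = 12.80 kN.
ΣF_x = 0: no horizontal applied forces, so C_x = 0.

C_x = 0, C_y = 12.80 kN, D_y = 37.20 kN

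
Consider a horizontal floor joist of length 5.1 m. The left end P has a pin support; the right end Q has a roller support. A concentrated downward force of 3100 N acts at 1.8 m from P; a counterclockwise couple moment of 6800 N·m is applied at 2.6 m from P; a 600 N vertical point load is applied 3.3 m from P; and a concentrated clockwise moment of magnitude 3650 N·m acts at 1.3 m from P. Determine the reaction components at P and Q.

Moments about P: Q_y·5.1 − 3100·1.8 + 6800 − 600·3.3 − 3650 = 0 → Q_y = 4410/5.1 = 864.706 ≈ 864.7 N.
ΣF_y = 0: P_y + 864.706 − 3100 − 600 = 0 → P_y = 2835 N.
ΣF_x = 0: no horizontal applied forces, so P_x = 0.

P_x = 0, P_y = 2835 N, Q_y = 864.7 N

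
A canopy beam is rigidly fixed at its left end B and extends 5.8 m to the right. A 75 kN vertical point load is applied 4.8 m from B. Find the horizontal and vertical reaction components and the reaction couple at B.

ΣF_x = 0: B_x = 0.
ΣF_y = 0: B_y − 75 = 0 → B_y = 75.00 kN.
ΣM about B: M_B − 75·4.8 = 0 → M_B = 360.0 kN·m.

B_x = 0, B_y = 75.00 kN, M_B = 360.0 kN·m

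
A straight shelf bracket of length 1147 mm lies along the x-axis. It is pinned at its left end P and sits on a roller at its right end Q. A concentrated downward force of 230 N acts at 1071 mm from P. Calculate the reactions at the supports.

Taking moments about P: Q_y·1147 − 230·1071 = 0 → Q_y = 246330/1147 = 214.76 ≈ 214.8 N.
ΣF_y = 0: P_y + 214.76 − 230 = 0 → P_y = 15.24 N.
ΣF_x = 0: no horizontal applied forces, so P_x = 0.

P_x = 0, P_y = 15.24 N, Q_y = 214.8 N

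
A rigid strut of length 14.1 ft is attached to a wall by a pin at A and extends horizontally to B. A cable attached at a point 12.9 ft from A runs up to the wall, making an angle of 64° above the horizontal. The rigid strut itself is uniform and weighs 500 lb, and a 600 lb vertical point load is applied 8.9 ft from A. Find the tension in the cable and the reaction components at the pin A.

ΣM about A: T·sin64°·12.9 − 500·7.05 − 600·8.9 = 0 → T = 8865/(12.9·0.898794) = 764.59 ≈ 764.6 lb.
ΣF_x = 0: A_x − T·cos64° = 0 → A_x = 764.59 × 0.438371 = 335.2 lb.
ΣF_y = 0: A_y + T·sin64° − 500 − 600 = 0 → A_y = 1100 − 764.59 × 0.898794 = 412.8 lb.

T = 764.6 lb, A_x = 335.2 lb, A_y = 412.8 lb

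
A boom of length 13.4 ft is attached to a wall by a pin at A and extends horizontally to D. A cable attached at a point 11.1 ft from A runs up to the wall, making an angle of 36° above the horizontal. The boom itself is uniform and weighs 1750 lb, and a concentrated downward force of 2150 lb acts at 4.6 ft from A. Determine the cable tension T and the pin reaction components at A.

ΣM about A: T·sin36°·11.1 − 1750·6.7 − 2150·4.6 = 0 → T = 21615/(11.1·0.587785) = 3312.94 ≈ 3313 lb.
ΣF_x = 0: A_x − T·cos36° = 0 → A_x = 3312.94 × 0.809017 = 2680 lb.
ΣF_y = 0: A_y + T·sin36° − 1750 − 2150 = 0 → A_y = 3900 − 3312.94 × 0.587785 = 1953 lb.

T = 3313 lb, A_x = 2680 lb, A_y = 1953 lb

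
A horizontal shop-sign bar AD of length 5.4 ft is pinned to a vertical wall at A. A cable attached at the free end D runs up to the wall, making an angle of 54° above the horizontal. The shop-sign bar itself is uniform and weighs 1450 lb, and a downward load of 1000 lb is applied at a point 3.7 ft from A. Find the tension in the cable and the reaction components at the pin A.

ΣM about A: T·sin54°·5.4 − 1450·2.7 − 1000·3.7 = 0 → T = 7615/(5.4·0.809017) = 1743.08 ≈ 1743 lb.
ΣF_x = 0: A_x − T·cos54° = 0 → A_x = 1743.08 × 0.587785 = 1025 lb.
ΣF_y = 0: A_y + T·sin54° − 1450 − 1000 = 0 → A_y = 2450 − 1743.08 × 0.809017 = 1040 lb.

T = 1743 lb, A_x = 1025 lb, A_y = 1040 lb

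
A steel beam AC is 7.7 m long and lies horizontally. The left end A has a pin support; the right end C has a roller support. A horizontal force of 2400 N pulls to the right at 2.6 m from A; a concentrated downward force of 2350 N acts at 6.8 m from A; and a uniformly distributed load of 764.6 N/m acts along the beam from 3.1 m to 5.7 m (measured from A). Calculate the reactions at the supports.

Resultant of the distributed load: 764.6 × 2.6 = 1987.96 N at 4.4 m from A.
Moments about A: C_y·7.7 − 2350·6.8 − (764.6·2.6)·4.4 = 0 → C_y = 24727.024/7.7 = 3211.3 ≈ 3211 N.
ΣF_y = 0: A_y + 3211.3 − 2350 − 764.6·2.6 = 0 → A_y = 1127 N.
ΣF_x = 0: A_x + 2400 = 0 → A_x = -2400 N.

A_x = -2400 N, A_y = 1127 N, C_y = 3211 N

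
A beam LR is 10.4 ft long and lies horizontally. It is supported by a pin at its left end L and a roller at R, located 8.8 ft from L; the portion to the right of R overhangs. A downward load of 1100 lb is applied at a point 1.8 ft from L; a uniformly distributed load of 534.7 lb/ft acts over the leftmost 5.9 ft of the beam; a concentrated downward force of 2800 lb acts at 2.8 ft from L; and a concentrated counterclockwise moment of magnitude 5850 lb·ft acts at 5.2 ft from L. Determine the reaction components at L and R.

L_x = 0, L_y = 5546 lb, R_y = 1509 lb

Resultant of the distributed load: 534.7 × 5.9 = 3154.73 lb at 2.95 ft from L.
Moments about L: R_y·8.8 − 1100·1.8 − (534.7·5.9)·2.95 − 2800·2.8 + 5850 = 0 → R_y = 13276.4535/8.8 = 1508.69 ≈ 1509 lb.
ΣF_y = 0: L_y + 1508.69 − 1100 − 534.7·5.9 − 2800 = 0 → L_y = 5546 lb.
ΣF_x = 0: no horizontal applied forces, so L_x = 0.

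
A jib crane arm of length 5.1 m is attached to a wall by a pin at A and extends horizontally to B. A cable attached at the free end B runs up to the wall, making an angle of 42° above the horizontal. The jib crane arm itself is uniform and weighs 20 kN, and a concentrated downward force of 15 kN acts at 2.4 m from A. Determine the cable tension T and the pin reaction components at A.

T = 25.49 kN, A_x = 18.95 kN, A_y = 17.94 kN

ΣM about A: T·sin42°·5.1 − 20·2.55 − 15·2.4 = 0 → T = 87/(5.1·0.669131) = 25.494 ≈ 25.49 kN.
ΣF_x = 0: A_x − T·cos42° = 0 → A_x = 25.494 × 0.743145 = 18.95 kN.
ΣF_y = 0: A_y + T·sin42° − 20 − 15 = 0 → A_y = 35 − 25.494 × 0.669131 = 17.94 kN.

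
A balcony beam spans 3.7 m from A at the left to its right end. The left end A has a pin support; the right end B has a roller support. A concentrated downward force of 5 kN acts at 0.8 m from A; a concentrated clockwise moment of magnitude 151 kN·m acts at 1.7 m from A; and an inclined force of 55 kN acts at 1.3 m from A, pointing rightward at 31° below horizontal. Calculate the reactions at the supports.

Taking moments about A: B_y·3.7 − 5·0.8 − 151 − 55·sin31°·1.3 = 0 → B_y = 191.825/3.7 = 51.8446 ≈ 51.84 kN.
ΣF_y = 0: A_y + 51.8446 − 5 − 55·sin31° = 0 → A_y = -18.52 kN.
ΣF_x = 0: A_x + 55·cos31° = 0 → A_x = -47.14 kN.

A_x = -47.14 kN, A_y = -18.52 kN, B_y = 51.84 kN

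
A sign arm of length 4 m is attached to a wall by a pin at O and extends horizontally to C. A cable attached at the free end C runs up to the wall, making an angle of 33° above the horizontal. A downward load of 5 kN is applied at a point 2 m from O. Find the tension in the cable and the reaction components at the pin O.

ΣM about O: T·sin33°·4 − 5·2 = 0 → T = 10/(4·0.544639) = 4.5902 ≈ 4.590 kN.
ΣF_x = 0: O_x − T·cos33° = 0 → O_x = 4.5902 × 0.838671 = 3.850 kN.
ΣF_y = 0: O_y + T·sin33° − 5 = 0 → O_y = 5 − 4.5902 × 0.544639 = 2.500 kN.

T = 4.590 kN, O_x = 3.850 kN, O_y = 2.500 kN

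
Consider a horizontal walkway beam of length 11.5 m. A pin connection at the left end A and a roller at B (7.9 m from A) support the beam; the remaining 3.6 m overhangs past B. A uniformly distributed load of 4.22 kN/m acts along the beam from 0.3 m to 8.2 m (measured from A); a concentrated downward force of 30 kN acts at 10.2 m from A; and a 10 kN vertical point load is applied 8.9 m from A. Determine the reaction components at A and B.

A_x = 0, A_y = 5.403 kN, B_y = 67.94 kN

Resultant of the distributed load: 4.22 × 7.9 = 33.338 kN at 4.25 m from A.
ΣM about A: B_y·7.9 − (4.22·7.9)·4.25 − 30·10.2 − 10·8.9 = 0 → B_y = 536.6865/7.9 = 67.935 ≈ 67.94 kN.
ΣF_y = 0: A_y + 67.935 − 4.22·7.9 − 30 − 10 = 0 → A_y = 5.403 kN.
ΣF_x = 0: no horizontal applied forces, so A_x = 0.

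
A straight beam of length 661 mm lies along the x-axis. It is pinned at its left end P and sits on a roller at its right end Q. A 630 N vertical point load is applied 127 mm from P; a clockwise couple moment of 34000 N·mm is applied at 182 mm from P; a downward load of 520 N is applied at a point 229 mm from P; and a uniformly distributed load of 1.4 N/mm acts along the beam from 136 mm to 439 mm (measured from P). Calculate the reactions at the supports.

Resultant of the distributed load: 1.4 × 303 = 424.2 N at 287.5 mm from P.
Moments about P: Q_y·661 − 630·127 − 34000 − 520·229 − (1.4·303)·287.5 = 0 → Q_y = 355047.5/661 = 537.137 ≈ 537.1 N.
ΣF_y = 0: P_y + 537.137 − 630 − 520 − 1.4·303 = 0 → P_y = 1037 N.
ΣF_x = 0: no horizontal applied forces, so P_x = 0.

P_x = 0, P_y = 1037 N, Q_y = 537.1 N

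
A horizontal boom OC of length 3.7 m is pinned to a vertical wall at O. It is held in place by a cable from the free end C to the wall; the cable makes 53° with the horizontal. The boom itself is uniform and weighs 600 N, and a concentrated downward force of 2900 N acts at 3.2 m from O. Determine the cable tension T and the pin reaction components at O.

T = 3516 N, O_x = 2116 N, O_y = 691.9 N

ΣM about O: T·sin53°·3.7 − 600·1.85 − 2900·3.2 = 0 → T = 10390/(3.7·0.798636) = 3516.13 ≈ 3516 N.
ΣF_x = 0: O_x − T·cos53° = 0 → O_x = 3516.13 × 0.601815 = 2116 N.
ΣF_y = 0: O_y + T·sin53° − 600 − 2900 = 0 → O_y = 3500 − 3516.13 × 0.798636 = 691.9 N.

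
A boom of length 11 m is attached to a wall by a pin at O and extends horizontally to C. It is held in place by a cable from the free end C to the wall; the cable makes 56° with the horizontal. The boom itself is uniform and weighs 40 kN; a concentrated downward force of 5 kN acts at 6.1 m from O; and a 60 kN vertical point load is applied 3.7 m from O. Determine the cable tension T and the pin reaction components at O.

T = 51.81 kN, O_x = 28.97 kN, O_y = 62.05 kN

ΣM about O: T·sin56°·11 − 40·5.5 − 5·6.1 − 60·3.7 = 0 → T = 472.5/(11·0.829038) = 51.8125 ≈ 51.81 kN.
ΣF_x = 0: O_x − T·cos56° = 0 → O_x = 51.8125 × 0.559193 = 28.97 kN.
ΣF_y = 0: O_y + T·sin56° − 40 − 5 − 60 = 0 → O_y = 105 − 51.8125 × 0.829038 = 62.05 kN.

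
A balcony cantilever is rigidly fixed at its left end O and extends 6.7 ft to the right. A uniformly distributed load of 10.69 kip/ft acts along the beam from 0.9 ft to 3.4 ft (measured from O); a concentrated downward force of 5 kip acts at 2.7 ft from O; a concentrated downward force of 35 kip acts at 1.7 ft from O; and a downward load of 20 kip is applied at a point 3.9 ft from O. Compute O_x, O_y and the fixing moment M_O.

Resultant of the distributed load: 10.69 × 2.5 = 26.725 kip at 2.15 ft from O.
ΣF_x = 0: O_x = 0.
ΣF_y = 0: O_y − 10.69·2.5 − 5 − 35 − 20 = 0 → O_y = 86.72 kip.
ΣM about O: M_O − (10.69·2.5)·2.15 − 5·2.7 − 35·1.7 − 20·3.9 = 0 → M_O = 208.5 kip·ft.

O_x = 0, O_y = 86.72 kip, M_O = 208.5 kip·ft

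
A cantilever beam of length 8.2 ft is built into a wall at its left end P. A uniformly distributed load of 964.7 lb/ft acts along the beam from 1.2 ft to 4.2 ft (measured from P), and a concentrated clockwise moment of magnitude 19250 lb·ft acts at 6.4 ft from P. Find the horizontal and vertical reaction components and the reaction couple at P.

Resultant of the distributed load: 964.7 × 3 = 2894.1 lb at 2.7 ft from P.
ΣF_x = 0: P_x = 0.
ΣF_y = 0: P_y − 964.7·3 = 0 → P_y = 2894 lb.
ΣM about P: M_P − (964.7·3)·2.7 − 19250 = 0 → M_P = 27060 lb·ft.

P_x = 0, P_y = 2894 lb, M_P = 27060 lb·ft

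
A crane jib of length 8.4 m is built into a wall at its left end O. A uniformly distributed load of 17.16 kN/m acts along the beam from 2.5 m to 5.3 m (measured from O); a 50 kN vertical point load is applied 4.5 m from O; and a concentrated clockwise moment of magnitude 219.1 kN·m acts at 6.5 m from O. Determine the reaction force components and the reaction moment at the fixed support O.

Resultant of the distributed load: 17.16 × 2.8 = 48.048 kN at 3.9 m from O.
ΣF_x = 0: O_x = 0.
ΣF_y = 0: O_y − 17.16·2.8 − 50 = 0 → O_y = 98.05 kN.
ΣM about O: M_O − (17.16·2.8)·3.9 − 50·4.5 − 219.1 = 0 → M_O = 631.5 kN·m.

O_x = 0, O_y = 98.05 kN, M_O = 631.5 kN·m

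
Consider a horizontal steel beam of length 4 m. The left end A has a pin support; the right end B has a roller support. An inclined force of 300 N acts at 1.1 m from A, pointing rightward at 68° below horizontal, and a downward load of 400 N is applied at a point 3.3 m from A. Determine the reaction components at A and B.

ΣM about A: B_y·4 − 300·sin68°·1.1 − 400·3.3 = 0 → B_y = 1625.97/4 = 406.493 ≈ 406.5 N.
ΣF_y = 0: A_y + 406.493 − 300·sin68° − 400 = 0 → A_y = 271.7 N.
ΣF_x = 0: A_x + 300·cos68° = 0 → A_x = -112.4 N.

A_x = -112.4 N, A_y = 271.7 N, B_y = 406.5 N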